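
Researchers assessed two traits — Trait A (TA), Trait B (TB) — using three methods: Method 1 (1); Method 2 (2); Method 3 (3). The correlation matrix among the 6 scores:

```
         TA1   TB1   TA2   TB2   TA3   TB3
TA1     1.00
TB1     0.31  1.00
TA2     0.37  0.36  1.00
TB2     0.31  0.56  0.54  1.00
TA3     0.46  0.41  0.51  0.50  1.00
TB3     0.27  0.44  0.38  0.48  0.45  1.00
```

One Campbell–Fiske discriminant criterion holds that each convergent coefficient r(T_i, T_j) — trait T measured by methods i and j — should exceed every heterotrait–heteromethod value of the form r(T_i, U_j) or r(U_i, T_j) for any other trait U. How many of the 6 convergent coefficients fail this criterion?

Checking each validity diagonal entry against its comparison values:
TA (methods 1·2): 0.37 vs {0.31, 0.36} → pass.
TA (methods 1·3): 0.46 vs {0.27, 0.41} → pass.
TA (methods 2·3): 0.51 vs {0.38, 0.50} → pass.
TB (methods 1·2): 0.56 vs {0.36, 0.31} → pass.
TB (methods 1·3): 0.44 vs {0.41, 0.27} → pass.
TB (methods 2·3): 0.48 vs {0.50, 0.38} → fail.
1 of 6 fail.

1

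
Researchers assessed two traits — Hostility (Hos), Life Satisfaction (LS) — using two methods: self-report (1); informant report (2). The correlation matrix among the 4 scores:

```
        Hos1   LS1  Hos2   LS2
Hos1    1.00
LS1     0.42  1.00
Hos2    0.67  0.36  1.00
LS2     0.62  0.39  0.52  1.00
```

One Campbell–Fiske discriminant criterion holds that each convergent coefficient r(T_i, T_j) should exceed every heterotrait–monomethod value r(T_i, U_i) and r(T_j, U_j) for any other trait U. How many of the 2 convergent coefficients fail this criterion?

1

Convergent coefficients and their comparison sets:
Hos (methods 1·2): 0.67 vs {0.42, 0.52} → pass.
LS (methods 1·2): 0.39 vs {0.42, 0.52} → fail.
1 of 2 fail.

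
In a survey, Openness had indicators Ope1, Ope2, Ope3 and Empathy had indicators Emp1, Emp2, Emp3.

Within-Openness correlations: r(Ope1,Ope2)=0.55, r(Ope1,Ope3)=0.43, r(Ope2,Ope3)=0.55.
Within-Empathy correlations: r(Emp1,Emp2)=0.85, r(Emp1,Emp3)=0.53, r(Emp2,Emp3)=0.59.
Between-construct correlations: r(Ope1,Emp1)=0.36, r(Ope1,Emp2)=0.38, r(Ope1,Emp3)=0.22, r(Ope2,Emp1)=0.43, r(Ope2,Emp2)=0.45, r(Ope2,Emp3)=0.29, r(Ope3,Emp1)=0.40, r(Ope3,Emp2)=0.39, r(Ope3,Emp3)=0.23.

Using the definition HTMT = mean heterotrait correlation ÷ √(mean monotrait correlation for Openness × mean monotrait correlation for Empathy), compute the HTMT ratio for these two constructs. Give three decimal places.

Between-construct mean = 3.15/9 = 0.3500.
Mean within-Ope = 1.53/3 = 0.5100; mean within-Emp = 1.97/3 = 0.6567.
Geometric mean = √(0.5100 × 0.6567) = 0.5787.
HTMT = 0.3500 / 0.5787 = 0.605.

0.605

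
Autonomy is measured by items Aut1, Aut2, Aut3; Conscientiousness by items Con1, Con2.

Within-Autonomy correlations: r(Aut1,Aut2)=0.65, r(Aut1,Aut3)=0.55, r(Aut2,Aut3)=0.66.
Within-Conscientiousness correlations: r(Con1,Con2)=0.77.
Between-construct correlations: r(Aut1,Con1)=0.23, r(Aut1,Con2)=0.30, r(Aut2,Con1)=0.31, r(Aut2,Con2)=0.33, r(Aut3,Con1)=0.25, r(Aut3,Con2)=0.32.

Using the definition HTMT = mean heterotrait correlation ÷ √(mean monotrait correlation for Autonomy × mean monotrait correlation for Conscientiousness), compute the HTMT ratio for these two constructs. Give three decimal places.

Between-construct mean = 1.74/6 = 0.2900.
Mean within-Aut = 1.86/3 = 0.6200; mean within-Con = 0.77/1 = 0.7700.
Geometric mean = √(0.6200 × 0.7700) = 0.6909.
HTMT = 0.2900 / 0.6909 = 0.420.

0.420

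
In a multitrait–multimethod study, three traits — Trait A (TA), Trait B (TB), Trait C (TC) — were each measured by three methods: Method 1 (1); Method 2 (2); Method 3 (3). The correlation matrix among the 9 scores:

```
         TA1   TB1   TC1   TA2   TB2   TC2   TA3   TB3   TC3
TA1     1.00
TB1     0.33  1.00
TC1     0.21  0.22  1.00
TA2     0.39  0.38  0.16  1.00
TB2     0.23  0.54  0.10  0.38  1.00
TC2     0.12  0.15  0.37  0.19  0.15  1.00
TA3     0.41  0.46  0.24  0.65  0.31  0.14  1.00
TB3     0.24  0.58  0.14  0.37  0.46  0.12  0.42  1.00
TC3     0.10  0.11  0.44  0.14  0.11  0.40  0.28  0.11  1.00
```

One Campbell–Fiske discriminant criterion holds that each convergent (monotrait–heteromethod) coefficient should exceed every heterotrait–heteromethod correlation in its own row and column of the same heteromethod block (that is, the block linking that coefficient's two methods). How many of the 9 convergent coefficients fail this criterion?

1

Checking each validity diagonal entry against its comparison values:
TA (methods 1·2): 0.39 vs {0.23, 0.38, 0.12, 0.16} → pass.
TA (methods 1·3): 0.41 vs {0.24, 0.46, 0.10, 0.24} → fail.
TA (methods 2·3): 0.65 vs {0.37, 0.31, 0.14, 0.14} → pass.
TB (methods 1·2): 0.54 vs {0.38, 0.23, 0.15, 0.10} → pass.
TB (methods 1·3): 0.58 vs {0.46, 0.24, 0.11, 0.14} → pass.
TB (methods 2·3): 0.46 vs {0.31, 0.37, 0.11, 0.12} → pass.
TC (methods 1·2): 0.37 vs {0.16, 0.12, 0.10, 0.15} → pass.
TC (methods 1·3): 0.44 vs {0.24, 0.10, 0.14, 0.11} → pass.
TC (methods 2·3): 0.40 vs {0.14, 0.14, 0.12, 0.11} → pass.
1 of 9 fail.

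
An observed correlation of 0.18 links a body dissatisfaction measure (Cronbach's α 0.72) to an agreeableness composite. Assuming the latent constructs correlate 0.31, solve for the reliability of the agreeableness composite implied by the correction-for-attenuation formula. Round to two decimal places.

r_true = r_obs / √(r_xx · r_yy) ⇒ 0.31 = 0.18 / √(0.72 · r_yy).
√(0.72 · r_yy) = 0.18 / 0.31 = 0.5806; 0.72 · r_yy = 0.3371; r_yy = 0.3371 / 0.72 ≈ 0.47.

0.47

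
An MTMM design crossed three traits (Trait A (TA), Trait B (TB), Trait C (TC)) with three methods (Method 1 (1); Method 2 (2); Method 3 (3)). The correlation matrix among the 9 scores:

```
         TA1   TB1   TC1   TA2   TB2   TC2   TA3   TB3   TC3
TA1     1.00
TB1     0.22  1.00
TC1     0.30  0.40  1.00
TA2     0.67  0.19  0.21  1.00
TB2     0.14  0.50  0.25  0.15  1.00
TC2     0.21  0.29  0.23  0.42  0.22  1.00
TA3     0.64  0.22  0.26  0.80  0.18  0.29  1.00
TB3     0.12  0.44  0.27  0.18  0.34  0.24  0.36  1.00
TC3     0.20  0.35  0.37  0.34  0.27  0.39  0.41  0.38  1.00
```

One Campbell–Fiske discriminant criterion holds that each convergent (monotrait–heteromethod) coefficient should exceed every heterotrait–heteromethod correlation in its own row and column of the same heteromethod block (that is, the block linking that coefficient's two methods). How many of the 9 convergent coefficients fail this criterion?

1

Checking each validity diagonal entry against its comparison values:
TA (methods 1·2): 0.67 vs {0.14, 0.19, 0.21, 0.21} → pass.
TA (methods 1·3): 0.64 vs {0.12, 0.22, 0.20, 0.26} → pass.
TA (methods 2·3): 0.80 vs {0.18, 0.18, 0.34, 0.29} → pass.
TB (methods 1·2): 0.50 vs {0.19, 0.14, 0.29, 0.25} → pass.
TB (methods 1·3): 0.44 vs {0.22, 0.12, 0.35, 0.27} → pass.
TB (methods 2·3): 0.34 vs {0.18, 0.18, 0.27, 0.24} → pass.
TC (methods 1·2): 0.23 vs {0.21, 0.21, 0.25, 0.29} → fail.
TC (methods 1·3): 0.37 vs {0.26, 0.20, 0.27, 0.35} → pass.
TC (methods 2·3): 0.39 vs {0.29, 0.34, 0.24, 0.27} → pass.
1 of 9 fail.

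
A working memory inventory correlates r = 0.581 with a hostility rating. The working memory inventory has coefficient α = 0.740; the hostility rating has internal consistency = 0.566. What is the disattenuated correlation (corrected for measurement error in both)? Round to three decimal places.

r_true = r_obs / √(r_xx · r_yy) = 0.581 / √(0.740 × 0.566) = 0.581 / √0.418840 = 0.581 / 0.6472 ≈ 0.898.

0.898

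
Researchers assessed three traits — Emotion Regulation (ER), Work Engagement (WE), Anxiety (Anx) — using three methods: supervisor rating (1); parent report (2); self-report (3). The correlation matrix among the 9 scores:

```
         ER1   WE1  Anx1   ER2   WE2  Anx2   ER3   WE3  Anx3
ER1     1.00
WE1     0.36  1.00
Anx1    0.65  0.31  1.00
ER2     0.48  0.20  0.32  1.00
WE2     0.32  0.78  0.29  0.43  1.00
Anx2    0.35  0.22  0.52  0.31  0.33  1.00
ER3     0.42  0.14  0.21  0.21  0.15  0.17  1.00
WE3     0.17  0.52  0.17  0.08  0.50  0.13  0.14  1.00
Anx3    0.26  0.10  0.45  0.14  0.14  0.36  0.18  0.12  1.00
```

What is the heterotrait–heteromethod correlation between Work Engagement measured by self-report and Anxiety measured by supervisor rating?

Different traits and methods: r(WE3, Anx1) = 0.17.

0.17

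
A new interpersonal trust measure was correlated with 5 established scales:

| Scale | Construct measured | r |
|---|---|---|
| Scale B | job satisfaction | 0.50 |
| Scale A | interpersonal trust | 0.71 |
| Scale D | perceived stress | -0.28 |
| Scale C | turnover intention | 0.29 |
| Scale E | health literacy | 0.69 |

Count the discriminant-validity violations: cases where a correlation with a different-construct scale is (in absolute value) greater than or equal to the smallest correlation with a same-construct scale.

Convergent (same construct = interpersonal trust): Scale A.
Smallest convergent = 0.71. Discriminant |r|: 0.50, 0.28, 0.29, 0.69; count ≥ 0.71 → 0.

0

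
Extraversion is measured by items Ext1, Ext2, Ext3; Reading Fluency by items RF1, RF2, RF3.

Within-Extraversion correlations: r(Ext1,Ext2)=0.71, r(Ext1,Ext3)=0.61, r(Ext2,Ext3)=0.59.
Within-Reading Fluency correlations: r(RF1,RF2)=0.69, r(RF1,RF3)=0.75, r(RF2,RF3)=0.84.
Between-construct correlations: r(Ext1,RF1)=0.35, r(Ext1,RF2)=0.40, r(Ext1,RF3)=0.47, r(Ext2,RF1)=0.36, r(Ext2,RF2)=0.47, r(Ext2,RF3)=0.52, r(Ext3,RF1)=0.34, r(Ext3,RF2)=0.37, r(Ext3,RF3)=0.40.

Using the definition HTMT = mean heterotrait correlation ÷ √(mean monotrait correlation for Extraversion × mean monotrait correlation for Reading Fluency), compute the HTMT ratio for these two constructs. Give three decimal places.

0.588

Between-construct mean = 3.68/9 = 0.4089.
Mean within-Ext = 1.91/3 = 0.6367; mean within-RF = 2.28/3 = 0.7600.
Geometric mean = √(0.6367 × 0.7600) = 0.6956.
HTMT = 0.4089 / 0.6956 = 0.588.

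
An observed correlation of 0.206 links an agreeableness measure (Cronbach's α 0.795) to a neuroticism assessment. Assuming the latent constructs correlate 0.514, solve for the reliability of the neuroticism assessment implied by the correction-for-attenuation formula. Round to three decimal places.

r_true = r_obs / √(r_xx · r_yy) ⇒ 0.514 = 0.206 / √(0.795 · r_yy).
√(0.795 · r_yy) = 0.206 / 0.514 = 0.4008; 0.795 · r_yy = 0.1606; r_yy = 0.1606 / 0.795 ≈ 0.202.

0.202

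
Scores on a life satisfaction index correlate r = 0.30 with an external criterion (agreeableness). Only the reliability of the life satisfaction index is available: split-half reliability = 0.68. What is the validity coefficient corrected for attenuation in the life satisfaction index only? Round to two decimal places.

0.36

Single correction: r_c = r_obs / √r_xx = 0.30 / √0.68 = 0.30 / 0.8246 ≈ 0.36.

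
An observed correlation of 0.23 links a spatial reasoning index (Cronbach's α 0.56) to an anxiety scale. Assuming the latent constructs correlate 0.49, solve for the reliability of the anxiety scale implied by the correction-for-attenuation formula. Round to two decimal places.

0.39

r_true = r_obs / √(r_xx · r_yy) ⇒ 0.49 = 0.23 / √(0.56 · r_yy).
√(0.56 · r_yy) = 0.23 / 0.49 = 0.4694; 0.56 · r_yy = 0.2203; r_yy = 0.2203 / 0.56 ≈ 0.39.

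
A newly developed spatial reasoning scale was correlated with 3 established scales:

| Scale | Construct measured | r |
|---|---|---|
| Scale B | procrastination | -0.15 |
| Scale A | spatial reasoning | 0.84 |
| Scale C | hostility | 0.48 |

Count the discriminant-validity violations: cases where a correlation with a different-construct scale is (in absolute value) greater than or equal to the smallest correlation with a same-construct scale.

0

Convergent (same construct = spatial reasoning): Scale A.
Smallest convergent = 0.84. Discriminant |r|: 0.15, 0.48; count ≥ 0.84 → 0.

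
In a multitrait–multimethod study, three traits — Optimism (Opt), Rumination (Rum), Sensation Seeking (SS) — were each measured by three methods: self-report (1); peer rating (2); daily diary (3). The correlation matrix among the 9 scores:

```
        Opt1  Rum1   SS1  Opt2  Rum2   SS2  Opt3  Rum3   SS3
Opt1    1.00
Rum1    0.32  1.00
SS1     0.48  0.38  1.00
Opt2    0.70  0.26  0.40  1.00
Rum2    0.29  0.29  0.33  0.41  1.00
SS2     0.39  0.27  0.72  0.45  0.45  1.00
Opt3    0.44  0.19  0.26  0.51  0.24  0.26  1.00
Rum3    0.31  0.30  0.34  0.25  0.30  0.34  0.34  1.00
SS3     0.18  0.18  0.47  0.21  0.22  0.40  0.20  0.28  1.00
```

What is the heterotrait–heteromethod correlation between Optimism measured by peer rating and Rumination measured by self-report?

0.26

Different traits and methods: r(Opt2, Rum1) = 0.26.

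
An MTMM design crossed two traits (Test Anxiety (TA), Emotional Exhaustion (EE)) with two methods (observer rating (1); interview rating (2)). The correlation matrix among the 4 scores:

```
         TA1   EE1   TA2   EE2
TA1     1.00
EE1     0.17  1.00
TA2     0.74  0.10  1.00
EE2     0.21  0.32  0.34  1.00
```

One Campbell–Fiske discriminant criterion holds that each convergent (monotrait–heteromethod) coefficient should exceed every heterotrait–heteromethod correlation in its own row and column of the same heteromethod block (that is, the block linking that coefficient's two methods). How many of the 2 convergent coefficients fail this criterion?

Each convergent coefficient versus the relevant comparison correlations:
TA (methods 1·2): 0.74 vs {0.21, 0.10} → pass.
EE (methods 1·2): 0.32 vs {0.10, 0.21} → pass.
0 of 2 fail.

0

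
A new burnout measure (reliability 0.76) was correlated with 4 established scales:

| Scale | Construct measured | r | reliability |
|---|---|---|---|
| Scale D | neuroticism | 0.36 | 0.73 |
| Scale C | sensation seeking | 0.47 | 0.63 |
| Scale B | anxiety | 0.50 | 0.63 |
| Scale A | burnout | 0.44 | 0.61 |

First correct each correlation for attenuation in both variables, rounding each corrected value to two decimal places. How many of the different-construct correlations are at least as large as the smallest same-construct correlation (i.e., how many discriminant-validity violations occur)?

Disattenuated r (r / √(r_scale · r_new)):
  Scale D (disc): 0.36 / √(0.73·0.76) = 0.48
  Scale C (disc): 0.47 / √(0.63·0.76) = 0.68
  Scale B (disc): 0.50 / √(0.63·0.76) = 0.72
  Scale A (conv): 0.44 / √(0.61·0.76) = 0.65
Smallest convergent = 0.65. Discriminant values: 0.48, 0.68, 0.72; count ≥ 0.65 → 2.

2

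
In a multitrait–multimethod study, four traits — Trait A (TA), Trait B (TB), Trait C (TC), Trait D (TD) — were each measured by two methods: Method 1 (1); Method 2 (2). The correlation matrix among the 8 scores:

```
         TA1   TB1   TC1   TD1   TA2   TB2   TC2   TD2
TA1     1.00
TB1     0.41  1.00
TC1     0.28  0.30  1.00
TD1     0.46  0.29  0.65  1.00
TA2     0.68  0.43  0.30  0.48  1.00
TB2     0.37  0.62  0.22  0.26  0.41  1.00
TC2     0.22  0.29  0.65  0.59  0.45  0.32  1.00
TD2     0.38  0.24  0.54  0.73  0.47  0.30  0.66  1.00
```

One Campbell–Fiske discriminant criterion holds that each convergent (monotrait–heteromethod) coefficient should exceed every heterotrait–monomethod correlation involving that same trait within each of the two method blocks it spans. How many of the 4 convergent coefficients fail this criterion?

Checking each validity diagonal entry against its comparison values:
TA (methods 1·2): 0.68 vs {0.41, 0.41, 0.28, 0.45, 0.46, 0.47} → pass.
TB (methods 1·2): 0.62 vs {0.41, 0.41, 0.30, 0.32, 0.29, 0.30} → pass.
TC (methods 1·2): 0.65 vs {0.28, 0.45, 0.30, 0.32, 0.65, 0.66} → fail.
TD (methods 1·2): 0.73 vs {0.46, 0.47, 0.29, 0.30, 0.65, 0.66} → pass.
1 of 4 fail.

1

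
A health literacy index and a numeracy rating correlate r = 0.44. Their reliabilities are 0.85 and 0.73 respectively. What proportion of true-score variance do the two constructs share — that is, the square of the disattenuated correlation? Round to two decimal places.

0.31

Disattenuated r = 0.44 / √(0.85 × 0.73) = 0.44 / 0.7877 = 0.5586.
Shared true-score variance = 0.5586² = 0.3120 ≈ 0.31.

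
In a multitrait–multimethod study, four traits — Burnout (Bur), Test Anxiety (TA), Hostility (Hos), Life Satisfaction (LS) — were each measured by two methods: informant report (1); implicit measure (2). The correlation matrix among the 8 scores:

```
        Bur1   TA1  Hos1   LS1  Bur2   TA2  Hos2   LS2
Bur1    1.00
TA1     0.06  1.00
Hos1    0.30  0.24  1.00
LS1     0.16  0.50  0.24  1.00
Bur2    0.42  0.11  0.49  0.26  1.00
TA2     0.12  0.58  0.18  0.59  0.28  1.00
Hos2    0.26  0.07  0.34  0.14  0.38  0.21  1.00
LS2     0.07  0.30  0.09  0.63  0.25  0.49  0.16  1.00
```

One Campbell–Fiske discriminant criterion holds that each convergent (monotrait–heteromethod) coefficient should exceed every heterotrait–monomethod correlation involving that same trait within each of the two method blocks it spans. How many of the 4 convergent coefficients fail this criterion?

1

Checking each validity diagonal entry against its comparison values:
Bur (methods 1·2): 0.42 vs {0.06, 0.28, 0.30, 0.38, 0.16, 0.25} → pass.
TA (methods 1·2): 0.58 vs {0.06, 0.28, 0.24, 0.21, 0.50, 0.49} → pass.
Hos (methods 1·2): 0.34 vs {0.30, 0.38, 0.24, 0.21, 0.24, 0.16} → fail.
LS (methods 1·2): 0.63 vs {0.16, 0.25, 0.50, 0.49, 0.24, 0.16} → pass.
1 of 4 fail.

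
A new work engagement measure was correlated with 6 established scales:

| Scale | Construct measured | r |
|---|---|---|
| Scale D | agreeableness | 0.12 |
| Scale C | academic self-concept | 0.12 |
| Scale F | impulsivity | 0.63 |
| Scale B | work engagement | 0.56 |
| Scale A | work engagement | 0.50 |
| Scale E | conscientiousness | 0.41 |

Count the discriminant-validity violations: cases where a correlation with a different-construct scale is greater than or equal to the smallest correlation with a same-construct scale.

1

Convergent (same construct = work engagement): Scale B, Scale A.
Smallest convergent = 0.50. Discriminant values: 0.12, 0.12, 0.63, 0.41; count ≥ 0.50 → 1.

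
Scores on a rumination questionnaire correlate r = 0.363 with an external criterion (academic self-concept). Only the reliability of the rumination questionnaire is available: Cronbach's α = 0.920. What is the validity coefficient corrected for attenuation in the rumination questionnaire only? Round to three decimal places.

Single correction: r_c = r_obs / √r_xx = 0.363 / √0.920 = 0.363 / 0.9592 ≈ 0.378.

0.378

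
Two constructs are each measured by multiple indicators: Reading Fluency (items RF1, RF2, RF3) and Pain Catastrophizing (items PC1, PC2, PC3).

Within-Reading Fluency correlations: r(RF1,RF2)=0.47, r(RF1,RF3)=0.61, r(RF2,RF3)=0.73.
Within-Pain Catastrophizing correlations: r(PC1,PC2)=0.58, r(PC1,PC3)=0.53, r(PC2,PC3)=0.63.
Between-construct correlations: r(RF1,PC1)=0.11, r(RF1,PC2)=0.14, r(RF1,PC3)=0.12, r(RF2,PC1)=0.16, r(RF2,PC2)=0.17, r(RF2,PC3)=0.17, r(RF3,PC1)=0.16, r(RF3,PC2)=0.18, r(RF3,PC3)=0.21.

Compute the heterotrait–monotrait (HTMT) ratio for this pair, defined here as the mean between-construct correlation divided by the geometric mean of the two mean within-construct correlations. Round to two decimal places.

0.27

Mean heterotrait r = 1.42/9 = 0.1578.
Mean within-RF = 1.81/3 = 0.6033; mean within-PC = 1.74/3 = 0.5800.
Geometric mean = √(0.6033 × 0.5800) = 0.5915.
HTMT = 0.1578 / 0.5915 = 0.27.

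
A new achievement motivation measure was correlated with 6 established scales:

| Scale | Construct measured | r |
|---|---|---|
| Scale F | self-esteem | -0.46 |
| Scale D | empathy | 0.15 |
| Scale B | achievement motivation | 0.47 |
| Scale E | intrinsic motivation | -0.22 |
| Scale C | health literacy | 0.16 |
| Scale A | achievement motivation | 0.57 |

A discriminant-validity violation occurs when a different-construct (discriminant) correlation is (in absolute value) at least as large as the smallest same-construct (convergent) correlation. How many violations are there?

Convergent (same construct = achievement motivation): Scale B, Scale A.
Smallest convergent = 0.47. Discriminant |r|: 0.46, 0.15, 0.22, 0.16; count ≥ 0.47 → 0.

0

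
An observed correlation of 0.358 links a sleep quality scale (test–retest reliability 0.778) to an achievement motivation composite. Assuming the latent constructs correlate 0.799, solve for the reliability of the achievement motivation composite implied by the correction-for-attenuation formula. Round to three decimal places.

r_true = r_obs / √(r_xx · r_yy) ⇒ 0.799 = 0.358 / √(0.778 · r_yy).
√(0.778 · r_yy) = 0.358 / 0.799 = 0.4481; 0.778 · r_yy = 0.2008; r_yy = 0.2008 / 0.778 ≈ 0.258.

0.258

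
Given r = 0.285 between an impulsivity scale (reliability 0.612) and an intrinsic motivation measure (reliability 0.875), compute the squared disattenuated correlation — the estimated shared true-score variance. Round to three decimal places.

Disattenuated r = 0.285 / √(0.612 × 0.875) = 0.285 / 0.7318 = 0.3895.
Shared true-score variance = 0.3895² = 0.1517 ≈ 0.152.

0.152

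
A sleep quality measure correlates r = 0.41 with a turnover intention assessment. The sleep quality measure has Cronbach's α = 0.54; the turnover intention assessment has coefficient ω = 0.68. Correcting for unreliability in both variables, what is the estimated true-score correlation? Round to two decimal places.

0.68

r_true = r_obs / √(r_xx · r_yy) = 0.41 / √(0.54 × 0.68) = 0.41 / √0.3672 = 0.41 / 0.6060 ≈ 0.68.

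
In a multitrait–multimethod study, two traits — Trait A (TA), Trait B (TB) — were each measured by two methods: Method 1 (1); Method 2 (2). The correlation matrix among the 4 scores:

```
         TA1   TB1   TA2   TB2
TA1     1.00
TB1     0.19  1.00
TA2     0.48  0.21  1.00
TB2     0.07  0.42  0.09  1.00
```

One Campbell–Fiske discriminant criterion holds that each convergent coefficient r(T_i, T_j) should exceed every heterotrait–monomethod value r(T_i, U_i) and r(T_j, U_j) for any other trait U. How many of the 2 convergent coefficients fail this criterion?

Each convergent coefficient versus the relevant comparison correlations:
TA (methods 1·2): 0.48 vs {0.19, 0.09} → pass.
TB (methods 1·2): 0.42 vs {0.19, 0.09} → pass.
0 of 2 fail.

0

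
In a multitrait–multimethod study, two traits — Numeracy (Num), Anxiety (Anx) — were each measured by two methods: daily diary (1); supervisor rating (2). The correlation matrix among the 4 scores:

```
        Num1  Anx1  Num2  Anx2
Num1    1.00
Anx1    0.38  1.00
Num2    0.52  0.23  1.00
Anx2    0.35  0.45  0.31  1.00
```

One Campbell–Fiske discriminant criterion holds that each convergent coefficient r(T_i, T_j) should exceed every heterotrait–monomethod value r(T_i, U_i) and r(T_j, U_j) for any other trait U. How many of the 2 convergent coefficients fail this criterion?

0

Each convergent coefficient versus the relevant comparison correlations:
Num (methods 1·2): 0.52 vs {0.38, 0.31} → pass.
Anx (methods 1·2): 0.45 vs {0.38, 0.31} → pass.
0 of 2 fail.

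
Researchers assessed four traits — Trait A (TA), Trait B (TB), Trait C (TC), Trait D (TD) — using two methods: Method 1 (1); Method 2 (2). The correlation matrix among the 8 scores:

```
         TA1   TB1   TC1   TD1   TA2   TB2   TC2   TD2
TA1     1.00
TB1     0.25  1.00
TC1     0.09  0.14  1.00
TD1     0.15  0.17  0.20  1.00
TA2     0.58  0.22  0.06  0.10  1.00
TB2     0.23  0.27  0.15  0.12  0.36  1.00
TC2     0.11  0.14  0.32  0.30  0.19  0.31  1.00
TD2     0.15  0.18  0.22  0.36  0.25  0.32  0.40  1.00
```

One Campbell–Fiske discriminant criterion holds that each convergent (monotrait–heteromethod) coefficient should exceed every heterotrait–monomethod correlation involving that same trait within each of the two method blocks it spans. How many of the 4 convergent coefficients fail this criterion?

Checking each validity diagonal entry against its comparison values:
TA (methods 1·2): 0.58 vs {0.25, 0.36, 0.09, 0.19, 0.15, 0.25} → pass.
TB (methods 1·2): 0.27 vs {0.25, 0.36, 0.14, 0.31, 0.17, 0.32} → fail.
TC (methods 1·2): 0.32 vs {0.09, 0.19, 0.14, 0.31, 0.20, 0.40} → fail.
TD (methods 1·2): 0.36 vs {0.15, 0.25, 0.17, 0.32, 0.20, 0.40} → fail.
3 of 4 fail.

3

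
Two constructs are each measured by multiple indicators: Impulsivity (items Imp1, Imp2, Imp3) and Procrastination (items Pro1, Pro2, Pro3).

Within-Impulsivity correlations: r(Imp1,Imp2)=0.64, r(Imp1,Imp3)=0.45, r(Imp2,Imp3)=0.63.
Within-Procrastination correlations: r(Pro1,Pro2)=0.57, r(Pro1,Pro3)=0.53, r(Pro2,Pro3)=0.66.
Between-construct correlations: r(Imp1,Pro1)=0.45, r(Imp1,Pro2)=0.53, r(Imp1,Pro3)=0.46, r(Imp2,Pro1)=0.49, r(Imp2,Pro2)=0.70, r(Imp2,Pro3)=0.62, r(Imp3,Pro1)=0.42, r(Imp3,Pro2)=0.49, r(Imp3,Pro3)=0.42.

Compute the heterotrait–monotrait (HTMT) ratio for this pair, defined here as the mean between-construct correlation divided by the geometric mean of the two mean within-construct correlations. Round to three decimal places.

Between-construct mean = 4.58/9 = 0.5089.
Mean within-Imp = 1.72/3 = 0.5733; mean within-Pro = 1.76/3 = 0.5867.
Geometric mean = √(0.5733 × 0.5867) = 0.5800.
HTMT = 0.5089 / 0.5800 = 0.877.

0.877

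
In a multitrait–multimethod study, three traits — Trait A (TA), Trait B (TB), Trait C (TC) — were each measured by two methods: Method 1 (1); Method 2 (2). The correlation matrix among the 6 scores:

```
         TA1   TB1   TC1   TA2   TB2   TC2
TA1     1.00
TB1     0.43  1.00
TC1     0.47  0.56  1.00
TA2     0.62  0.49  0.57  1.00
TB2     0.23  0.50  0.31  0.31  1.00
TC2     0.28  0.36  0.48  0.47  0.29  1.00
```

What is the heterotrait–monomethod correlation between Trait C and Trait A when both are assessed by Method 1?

Different traits, same method: r(TC1, TA1) = 0.47.

0.47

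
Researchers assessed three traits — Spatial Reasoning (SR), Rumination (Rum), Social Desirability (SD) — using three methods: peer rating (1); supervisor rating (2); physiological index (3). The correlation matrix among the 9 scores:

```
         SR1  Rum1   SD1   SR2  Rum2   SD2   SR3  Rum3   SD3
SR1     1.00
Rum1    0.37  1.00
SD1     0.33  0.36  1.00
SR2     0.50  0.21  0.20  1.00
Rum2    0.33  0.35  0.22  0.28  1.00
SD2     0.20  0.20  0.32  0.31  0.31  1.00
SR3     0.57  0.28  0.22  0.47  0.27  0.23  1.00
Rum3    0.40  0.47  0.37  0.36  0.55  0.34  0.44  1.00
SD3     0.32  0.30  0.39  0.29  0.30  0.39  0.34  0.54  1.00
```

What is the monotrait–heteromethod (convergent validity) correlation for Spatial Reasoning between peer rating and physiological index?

Same trait (SR), different methods: r(SR1, SR3) = 0.57.

0.57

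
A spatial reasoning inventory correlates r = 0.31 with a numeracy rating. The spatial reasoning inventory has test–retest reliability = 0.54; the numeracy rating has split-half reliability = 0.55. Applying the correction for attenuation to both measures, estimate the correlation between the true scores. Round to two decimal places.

0.57

r_true = r_obs / √(r_xx · r_yy) = 0.31 / √(0.54 × 0.55) = 0.31 / √0.2970 = 0.31 / 0.5450 ≈ 0.57.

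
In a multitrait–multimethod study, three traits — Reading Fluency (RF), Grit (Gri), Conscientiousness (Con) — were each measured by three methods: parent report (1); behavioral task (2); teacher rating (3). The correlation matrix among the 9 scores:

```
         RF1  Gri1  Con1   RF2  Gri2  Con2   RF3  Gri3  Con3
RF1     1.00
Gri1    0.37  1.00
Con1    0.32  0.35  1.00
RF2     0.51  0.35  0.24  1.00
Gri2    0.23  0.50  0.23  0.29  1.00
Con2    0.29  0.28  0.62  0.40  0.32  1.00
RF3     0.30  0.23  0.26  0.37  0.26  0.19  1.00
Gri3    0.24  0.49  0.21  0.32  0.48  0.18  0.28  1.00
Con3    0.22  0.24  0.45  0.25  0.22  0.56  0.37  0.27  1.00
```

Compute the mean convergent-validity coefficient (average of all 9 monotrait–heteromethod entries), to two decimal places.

0.48

Convergent values: 0.51, 0.30, 0.37, 0.50, 0.49, 0.48, 0.62, 0.45, 0.56; mean = 4.28/9 = 0.48.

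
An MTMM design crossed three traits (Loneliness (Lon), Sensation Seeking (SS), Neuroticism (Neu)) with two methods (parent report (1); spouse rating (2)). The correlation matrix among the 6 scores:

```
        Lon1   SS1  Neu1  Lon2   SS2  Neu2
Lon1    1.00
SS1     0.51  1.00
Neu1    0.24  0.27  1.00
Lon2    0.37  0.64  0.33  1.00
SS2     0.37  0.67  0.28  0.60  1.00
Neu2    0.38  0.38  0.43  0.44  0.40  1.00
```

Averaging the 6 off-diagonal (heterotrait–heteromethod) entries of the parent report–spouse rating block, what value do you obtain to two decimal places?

HTHM values (method 1 × method 2): 0.37, 0.38, 0.64, 0.38, 0.33, 0.28; mean = 2.38/6 = 0.40.

0.40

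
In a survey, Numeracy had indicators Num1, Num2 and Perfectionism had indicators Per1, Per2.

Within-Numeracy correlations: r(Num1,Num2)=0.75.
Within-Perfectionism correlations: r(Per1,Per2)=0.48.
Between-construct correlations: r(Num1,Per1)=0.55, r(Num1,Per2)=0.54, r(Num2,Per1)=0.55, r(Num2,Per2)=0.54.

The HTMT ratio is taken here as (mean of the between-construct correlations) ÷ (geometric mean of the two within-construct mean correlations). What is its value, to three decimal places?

Mean between = 2.18/4 = 0.5450.
Mean within-Num = 0.75/1 = 0.7500; mean within-Per = 0.48/1 = 0.4800.
Geometric mean = √(0.7500 × 0.4800) = 0.6000.
HTMT = 0.5450 / 0.6000 = 0.908.

0.908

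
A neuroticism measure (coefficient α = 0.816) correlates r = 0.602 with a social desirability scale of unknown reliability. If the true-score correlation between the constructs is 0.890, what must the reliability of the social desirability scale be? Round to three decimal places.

r_true = r_obs / √(r_xx · r_yy) ⇒ 0.890 = 0.602 / √(0.816 · r_yy).
√(0.816 · r_yy) = 0.602 / 0.890 = 0.6764; 0.816 · r_yy = 0.4575; r_yy = 0.4575 / 0.816 ≈ 0.561.

0.561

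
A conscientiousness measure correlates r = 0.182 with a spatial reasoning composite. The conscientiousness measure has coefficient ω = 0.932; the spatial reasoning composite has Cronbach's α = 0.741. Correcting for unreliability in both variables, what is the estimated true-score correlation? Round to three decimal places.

r_true = r_obs / √(r_xx · r_yy) = 0.182 / √(0.932 × 0.741) = 0.182 / √0.690612 = 0.182 / 0.8310 ≈ 0.219.

0.219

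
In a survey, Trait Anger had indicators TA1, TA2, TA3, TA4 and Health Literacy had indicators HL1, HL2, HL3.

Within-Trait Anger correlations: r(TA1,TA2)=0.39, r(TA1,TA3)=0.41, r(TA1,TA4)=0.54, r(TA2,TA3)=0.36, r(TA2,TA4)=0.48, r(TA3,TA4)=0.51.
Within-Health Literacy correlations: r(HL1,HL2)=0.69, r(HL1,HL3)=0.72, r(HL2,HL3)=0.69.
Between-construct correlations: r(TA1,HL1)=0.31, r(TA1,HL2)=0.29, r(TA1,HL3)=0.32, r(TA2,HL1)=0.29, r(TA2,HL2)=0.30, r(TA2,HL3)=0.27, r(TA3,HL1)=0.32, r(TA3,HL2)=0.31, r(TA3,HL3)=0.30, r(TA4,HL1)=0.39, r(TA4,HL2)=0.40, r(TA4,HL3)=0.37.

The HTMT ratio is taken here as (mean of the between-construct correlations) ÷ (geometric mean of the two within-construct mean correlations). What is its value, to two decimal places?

0.58

Mean heterotrait r = 3.87/12 = 0.3225.
Mean within-TA = 2.69/6 = 0.4483; mean within-HL = 2.10/3 = 0.7000.
Geometric mean = √(0.4483 × 0.7000) = 0.5602.
HTMT = 0.3225 / 0.5602 = 0.58.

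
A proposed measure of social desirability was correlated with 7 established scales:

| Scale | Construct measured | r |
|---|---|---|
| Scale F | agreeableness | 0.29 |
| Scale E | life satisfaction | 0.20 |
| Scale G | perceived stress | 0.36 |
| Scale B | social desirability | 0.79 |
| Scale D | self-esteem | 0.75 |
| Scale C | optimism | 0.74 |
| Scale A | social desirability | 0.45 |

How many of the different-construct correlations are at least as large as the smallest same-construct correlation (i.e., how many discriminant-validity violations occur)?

2

Convergent (same construct = social desirability): Scale B, Scale A.
Smallest convergent = 0.45. Discriminant values: 0.29, 0.20, 0.36, 0.75, 0.74; count ≥ 0.45 → 2.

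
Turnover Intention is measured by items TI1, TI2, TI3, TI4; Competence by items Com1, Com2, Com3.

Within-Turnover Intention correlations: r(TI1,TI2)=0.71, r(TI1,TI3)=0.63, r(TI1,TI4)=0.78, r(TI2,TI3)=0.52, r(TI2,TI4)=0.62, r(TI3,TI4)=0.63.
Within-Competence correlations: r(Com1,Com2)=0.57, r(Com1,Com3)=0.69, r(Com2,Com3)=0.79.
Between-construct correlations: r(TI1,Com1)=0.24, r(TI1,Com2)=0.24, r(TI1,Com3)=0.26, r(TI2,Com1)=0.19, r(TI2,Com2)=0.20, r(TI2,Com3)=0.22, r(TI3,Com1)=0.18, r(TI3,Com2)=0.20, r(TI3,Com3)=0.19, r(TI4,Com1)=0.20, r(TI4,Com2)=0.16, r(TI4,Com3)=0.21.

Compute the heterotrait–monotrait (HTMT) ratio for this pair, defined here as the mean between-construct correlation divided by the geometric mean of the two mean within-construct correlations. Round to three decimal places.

0.312

Mean heterotrait r = 2.49/12 = 0.2075.
Mean within-TI = 3.89/6 = 0.6483; mean within-Com = 2.05/3 = 0.6833.
Geometric mean = √(0.6483 × 0.6833) = 0.6656.
HTMT = 0.2075 / 0.6656 = 0.312.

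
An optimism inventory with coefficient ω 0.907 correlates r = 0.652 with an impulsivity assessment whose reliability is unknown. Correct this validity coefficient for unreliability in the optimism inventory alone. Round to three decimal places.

0.685

Single correction: r_c = r_obs / √r_xx = 0.652 / √0.907 = 0.652 / 0.9524 ≈ 0.685.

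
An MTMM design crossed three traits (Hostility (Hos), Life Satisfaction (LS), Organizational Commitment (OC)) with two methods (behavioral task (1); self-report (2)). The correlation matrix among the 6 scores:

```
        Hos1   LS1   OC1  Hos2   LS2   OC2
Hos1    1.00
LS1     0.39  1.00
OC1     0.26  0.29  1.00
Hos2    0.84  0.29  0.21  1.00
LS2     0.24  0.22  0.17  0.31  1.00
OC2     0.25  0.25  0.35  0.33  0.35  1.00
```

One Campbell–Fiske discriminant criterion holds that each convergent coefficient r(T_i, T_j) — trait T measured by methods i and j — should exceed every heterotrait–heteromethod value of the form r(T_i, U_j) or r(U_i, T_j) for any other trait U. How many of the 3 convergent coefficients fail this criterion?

1

Checking each validity diagonal entry against its comparison values:
Hos (methods 1·2): 0.84 vs {0.24, 0.29, 0.25, 0.21} → pass.
LS (methods 1·2): 0.22 vs {0.29, 0.24, 0.25, 0.17} → fail.
OC (methods 1·2): 0.35 vs {0.21, 0.25, 0.17, 0.25} → pass.
1 of 3 fail.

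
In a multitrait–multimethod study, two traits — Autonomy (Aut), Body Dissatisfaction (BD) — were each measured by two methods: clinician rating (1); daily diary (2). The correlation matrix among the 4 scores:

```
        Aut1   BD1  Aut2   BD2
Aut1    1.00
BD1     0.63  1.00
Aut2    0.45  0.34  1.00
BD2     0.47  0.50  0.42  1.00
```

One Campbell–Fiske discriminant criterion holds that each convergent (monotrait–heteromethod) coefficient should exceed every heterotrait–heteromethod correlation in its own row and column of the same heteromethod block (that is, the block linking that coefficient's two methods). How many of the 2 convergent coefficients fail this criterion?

1

Checking each validity diagonal entry against its comparison values:
Aut (methods 1·2): 0.45 vs {0.47, 0.34} → fail.
BD (methods 1·2): 0.50 vs {0.34, 0.47} → pass.
1 of 2 fail.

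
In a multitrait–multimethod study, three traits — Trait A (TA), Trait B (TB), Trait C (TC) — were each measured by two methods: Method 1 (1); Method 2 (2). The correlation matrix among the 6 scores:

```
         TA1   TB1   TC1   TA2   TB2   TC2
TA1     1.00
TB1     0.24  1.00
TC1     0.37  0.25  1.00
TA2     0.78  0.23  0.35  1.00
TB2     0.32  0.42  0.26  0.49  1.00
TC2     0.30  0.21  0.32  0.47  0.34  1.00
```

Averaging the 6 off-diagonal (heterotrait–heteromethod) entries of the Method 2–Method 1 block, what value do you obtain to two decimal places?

0.28

HTHM values (method 2 × method 1): 0.23, 0.35, 0.32, 0.26, 0.30, 0.21; mean = 1.67/6 = 0.28.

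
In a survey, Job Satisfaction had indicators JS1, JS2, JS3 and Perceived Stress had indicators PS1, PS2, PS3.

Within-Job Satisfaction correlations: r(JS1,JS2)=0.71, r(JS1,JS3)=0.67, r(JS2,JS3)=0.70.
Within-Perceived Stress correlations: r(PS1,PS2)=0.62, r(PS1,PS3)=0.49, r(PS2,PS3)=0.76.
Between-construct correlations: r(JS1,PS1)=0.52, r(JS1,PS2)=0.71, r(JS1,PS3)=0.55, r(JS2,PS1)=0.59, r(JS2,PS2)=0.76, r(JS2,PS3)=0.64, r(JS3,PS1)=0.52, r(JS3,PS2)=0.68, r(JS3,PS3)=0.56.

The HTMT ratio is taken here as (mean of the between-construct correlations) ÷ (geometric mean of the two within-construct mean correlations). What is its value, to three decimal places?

Mean between = 5.53/9 = 0.6144.
Mean within-JS = 2.08/3 = 0.6933; mean within-PS = 1.87/3 = 0.6233.
Geometric mean = √(0.6933 × 0.6233) = 0.6574.
HTMT = 0.6144 / 0.6574 = 0.935.

0.935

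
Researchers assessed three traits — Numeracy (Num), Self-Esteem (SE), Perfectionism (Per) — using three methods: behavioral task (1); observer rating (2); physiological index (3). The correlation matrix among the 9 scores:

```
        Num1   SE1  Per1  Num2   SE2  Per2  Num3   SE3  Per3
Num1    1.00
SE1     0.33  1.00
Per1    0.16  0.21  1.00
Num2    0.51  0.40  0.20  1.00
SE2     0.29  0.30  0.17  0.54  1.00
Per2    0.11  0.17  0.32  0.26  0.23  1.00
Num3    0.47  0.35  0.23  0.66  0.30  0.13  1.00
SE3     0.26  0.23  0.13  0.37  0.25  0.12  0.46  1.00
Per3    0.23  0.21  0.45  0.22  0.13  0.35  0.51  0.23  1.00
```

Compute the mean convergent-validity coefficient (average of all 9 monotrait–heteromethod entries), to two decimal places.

Convergent values: 0.51, 0.47, 0.66, 0.30, 0.23, 0.25, 0.32, 0.45, 0.35; mean = 3.54/9 = 0.39.

0.39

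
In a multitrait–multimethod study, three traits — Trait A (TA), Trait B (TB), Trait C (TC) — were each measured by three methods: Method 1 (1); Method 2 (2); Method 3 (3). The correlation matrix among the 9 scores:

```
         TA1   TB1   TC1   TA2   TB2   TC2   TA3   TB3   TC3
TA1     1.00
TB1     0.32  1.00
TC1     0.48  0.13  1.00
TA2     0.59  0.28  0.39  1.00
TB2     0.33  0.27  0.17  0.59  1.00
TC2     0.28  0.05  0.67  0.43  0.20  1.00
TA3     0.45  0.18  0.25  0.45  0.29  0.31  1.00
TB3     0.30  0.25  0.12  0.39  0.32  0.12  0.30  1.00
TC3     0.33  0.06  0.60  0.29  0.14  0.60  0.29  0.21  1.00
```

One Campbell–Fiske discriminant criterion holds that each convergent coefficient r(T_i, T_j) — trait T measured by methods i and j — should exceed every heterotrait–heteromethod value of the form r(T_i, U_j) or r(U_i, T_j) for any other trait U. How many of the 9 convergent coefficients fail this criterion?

3

Convergent coefficients and their comparison sets:
TA (methods 1·2): 0.59 vs {0.33, 0.28, 0.28, 0.39} → pass.
TA (methods 1·3): 0.45 vs {0.30, 0.18, 0.33, 0.25} → pass.
TA (methods 2·3): 0.45 vs {0.39, 0.29, 0.29, 0.31} → pass.
TB (methods 1·2): 0.27 vs {0.28, 0.33, 0.05, 0.17} → fail.
TB (methods 1·3): 0.25 vs {0.18, 0.30, 0.06, 0.12} → fail.
TB (methods 2·3): 0.32 vs {0.29, 0.39, 0.14, 0.12} → fail.
TC (methods 1·2): 0.67 vs {0.39, 0.28, 0.17, 0.05} → pass.
TC (methods 1·3): 0.60 vs {0.25, 0.33, 0.12, 0.06} → pass.
TC (methods 2·3): 0.60 vs {0.31, 0.29, 0.12, 0.14} → pass.
3 of 9 fail.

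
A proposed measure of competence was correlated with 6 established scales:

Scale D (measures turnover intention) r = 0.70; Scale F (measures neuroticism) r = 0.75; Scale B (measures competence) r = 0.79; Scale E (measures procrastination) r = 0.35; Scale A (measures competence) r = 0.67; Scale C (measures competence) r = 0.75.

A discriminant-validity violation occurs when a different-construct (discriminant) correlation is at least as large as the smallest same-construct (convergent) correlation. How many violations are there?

2

Convergent (same construct = competence): Scale B, Scale A, Scale C.
Smallest convergent = 0.67. Discriminant values: 0.70, 0.75, 0.35; count ≥ 0.67 → 2.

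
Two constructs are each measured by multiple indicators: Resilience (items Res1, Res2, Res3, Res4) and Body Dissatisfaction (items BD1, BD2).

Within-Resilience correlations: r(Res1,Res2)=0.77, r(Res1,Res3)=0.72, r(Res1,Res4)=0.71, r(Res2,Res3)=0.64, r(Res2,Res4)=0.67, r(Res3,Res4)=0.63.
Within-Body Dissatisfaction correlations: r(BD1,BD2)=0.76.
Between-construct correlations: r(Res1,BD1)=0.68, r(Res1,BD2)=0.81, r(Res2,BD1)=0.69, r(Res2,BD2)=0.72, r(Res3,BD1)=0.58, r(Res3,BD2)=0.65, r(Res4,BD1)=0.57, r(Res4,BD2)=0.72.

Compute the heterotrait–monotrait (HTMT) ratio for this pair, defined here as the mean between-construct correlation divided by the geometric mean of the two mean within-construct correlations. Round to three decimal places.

Between-construct mean = 5.42/8 = 0.6775.
Mean within-Res = 4.14/6 = 0.6900; mean within-BD = 0.76/1 = 0.7600.
Geometric mean = √(0.6900 × 0.7600) = 0.7242.
HTMT = 0.6775 / 0.7242 = 0.936.

0.936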